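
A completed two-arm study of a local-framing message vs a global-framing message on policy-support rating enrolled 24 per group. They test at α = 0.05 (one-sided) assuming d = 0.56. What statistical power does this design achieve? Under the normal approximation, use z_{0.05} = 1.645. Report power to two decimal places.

power ≈ 0.62

For two equal groups, power = Φ(d·√(n/2) − z_{α}).
d·√(n/2) = 0.56 × √(24/2) = 0.56 × 3.464 = 1.940.
z_β = 1.940 − 1.645 = 0.295.
Power = Φ(0.295) = 0.616.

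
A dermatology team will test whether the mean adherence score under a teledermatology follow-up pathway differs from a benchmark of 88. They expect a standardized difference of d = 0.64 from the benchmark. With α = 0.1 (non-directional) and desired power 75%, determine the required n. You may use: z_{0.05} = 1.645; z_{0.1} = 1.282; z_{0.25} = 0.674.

For a one-sample test: n = ((z_{α/2} + z_β) / d)².
z_{α/2} + z_β = 1.645 + 0.674 = 2.319.
n = (2.319 / 0.64)² = 3.623² = 13.13.
Round up.

n = 14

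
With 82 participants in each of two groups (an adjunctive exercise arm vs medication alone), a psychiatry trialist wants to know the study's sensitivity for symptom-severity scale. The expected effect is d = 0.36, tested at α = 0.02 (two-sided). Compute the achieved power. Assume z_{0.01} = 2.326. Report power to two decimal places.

For two equal groups, power = Φ(d·√(n/2) − z_{α/2}).
d·√(n/2) = 0.36 × √(82/2) = 0.36 × 6.403 = 2.305.
z_β = 2.305 − 2.326 = -0.021.
Power = Φ(-0.021) = 0.492.

power ≈ 0.49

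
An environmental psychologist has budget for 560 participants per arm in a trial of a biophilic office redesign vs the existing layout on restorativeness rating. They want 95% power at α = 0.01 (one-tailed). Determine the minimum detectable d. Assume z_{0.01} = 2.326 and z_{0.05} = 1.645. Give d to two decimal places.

d_min ≈ 0.24

For two independent groups of n = 560 each: d_min = (z_{α} + z_β)·√(2/n).
z-sum = 2.326 + 1.645 = 3.971.
d_min = 3.971 × √(2/560) = 3.971 × 0.0598 = 0.237.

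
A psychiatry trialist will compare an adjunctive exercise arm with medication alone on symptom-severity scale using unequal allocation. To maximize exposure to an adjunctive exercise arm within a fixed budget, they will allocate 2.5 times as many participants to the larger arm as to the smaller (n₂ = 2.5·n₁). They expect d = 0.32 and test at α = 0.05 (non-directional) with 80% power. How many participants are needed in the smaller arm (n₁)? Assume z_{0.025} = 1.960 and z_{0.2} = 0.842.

n₁ = 108

With allocation ratio k = n₂/n₁ = 2.5, Var(x̄₁−x̄₂) = σ²(1/n₁ + 1/(k·n₁)) = σ²·(k+1)/(k·n₁).
So n₁ = (1 + 1/k)·((z_{α/2} + z_β)/d)² = 1.400 × (2.802/0.32)².
n₁ = 1.400 × 76.67 = 107.3.
Round up: n₁ = 108, giving n₂ = 2.5 × 108 = 270.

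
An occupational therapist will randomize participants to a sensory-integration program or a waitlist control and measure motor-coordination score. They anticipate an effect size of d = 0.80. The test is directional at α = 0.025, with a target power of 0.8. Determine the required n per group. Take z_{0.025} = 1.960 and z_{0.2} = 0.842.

For two independent groups with equal n: n = 2·((z_{α} + z_β) / d)².
z_{α} + z_β = 1.960 + 0.842 = 2.802.
n = 2 × (2.802 / 0.80)² = 2 × 3.502² = 2 × 12.27 = 24.5.
Round up to the next whole participant.

n = 25 per group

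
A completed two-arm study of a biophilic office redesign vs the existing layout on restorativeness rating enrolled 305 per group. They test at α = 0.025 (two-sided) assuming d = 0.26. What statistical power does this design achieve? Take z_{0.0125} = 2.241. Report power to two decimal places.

power ≈ 0.83

For two equal groups, power = Φ(d·√(n/2) − z_{α/2}).
d·√(n/2) = 0.26 × √(305/2) = 0.26 × 12.349 = 3.211.
z_β = 3.211 − 2.241 = 0.970.
Power = Φ(0.970) = 0.834.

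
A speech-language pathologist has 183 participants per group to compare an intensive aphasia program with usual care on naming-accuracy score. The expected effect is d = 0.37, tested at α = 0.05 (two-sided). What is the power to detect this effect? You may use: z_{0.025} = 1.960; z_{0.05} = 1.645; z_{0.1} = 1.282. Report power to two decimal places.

power ≈ 0.94

For two equal groups, power = Φ(d·√(n/2) − z_{α/2}).
d·√(n/2) = 0.37 × √(183/2) = 0.37 × 9.566 = 3.539.
z_β = 3.539 − 1.960 = 1.579.
Power = Φ(1.579) = 0.943.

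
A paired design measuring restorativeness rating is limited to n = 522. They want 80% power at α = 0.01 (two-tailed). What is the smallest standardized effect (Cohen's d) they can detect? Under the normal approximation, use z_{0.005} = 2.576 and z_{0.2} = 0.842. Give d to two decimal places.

For a single sample (or paired design) of n = 522: d_min = (z_{α/2} + z_β)/√n.
z-sum = 2.576 + 0.842 = 3.418.
d_min = 3.418 / √522 = 3.418 / 22.847 = 0.150.

d_min ≈ 0.15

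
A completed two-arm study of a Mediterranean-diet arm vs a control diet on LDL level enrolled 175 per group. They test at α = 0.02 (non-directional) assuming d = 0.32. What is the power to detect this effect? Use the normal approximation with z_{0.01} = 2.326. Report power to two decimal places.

power ≈ 0.75

For two equal groups, power = Φ(d·√(n/2) − z_{α/2}).
d·√(n/2) = 0.32 × √(175/2) = 0.32 × 9.354 = 2.993.
z_β = 2.993 − 2.326 = 0.667.
Power = Φ(0.667) = 0.748.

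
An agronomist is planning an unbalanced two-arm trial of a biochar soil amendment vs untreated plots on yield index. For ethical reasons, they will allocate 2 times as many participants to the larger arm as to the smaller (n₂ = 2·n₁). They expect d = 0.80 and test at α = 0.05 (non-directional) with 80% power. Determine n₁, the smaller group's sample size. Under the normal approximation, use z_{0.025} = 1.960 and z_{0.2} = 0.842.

n₁ = 19

With allocation ratio k = n₂/n₁ = 2, Var(x̄₁−x̄₂) = σ²(1/n₁ + 1/(k·n₁)) = σ²·(k+1)/(k·n₁).
So n₁ = (1 + 1/k)·((z_{α/2} + z_β)/d)² = 1.500 × (2.802/0.80)².
n₁ = 1.500 × 12.27 = 18.4.
Round up: n₁ = 19, giving n₂ = 2 × 19 = 38.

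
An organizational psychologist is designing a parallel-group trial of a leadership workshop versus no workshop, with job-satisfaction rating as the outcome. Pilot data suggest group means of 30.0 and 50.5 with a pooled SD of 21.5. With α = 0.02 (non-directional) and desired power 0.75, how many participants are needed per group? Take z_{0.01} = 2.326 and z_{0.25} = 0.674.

n = 20 per group

Cohen's d = |M₁ − M₂| / SD_pooled = |30.0 − 50.5| / 21.5 = 20.5 / 21.5 = 0.953.
For two independent groups with equal n: n = 2·((z_{α/2} + z_β) / d)².
z_{α/2} + z_β = 2.326 + 0.674 = 3.000.
n = 2 × (3.000 / 0.953)² = 2 × 3.148² = 2 × 9.91 = 19.8.
Round up to the next whole participant.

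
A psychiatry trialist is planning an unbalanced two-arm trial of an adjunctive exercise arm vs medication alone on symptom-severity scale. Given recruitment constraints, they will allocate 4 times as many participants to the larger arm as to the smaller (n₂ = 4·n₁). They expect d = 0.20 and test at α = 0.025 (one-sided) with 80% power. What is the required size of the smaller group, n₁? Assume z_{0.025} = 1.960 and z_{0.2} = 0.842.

n₁ = 246

With allocation ratio k = n₂/n₁ = 4, Var(x̄₁−x̄₂) = σ²(1/n₁ + 1/(k·n₁)) = σ²·(k+1)/(k·n₁).
So n₁ = (1 + 1/k)·((z_{α} + z_β)/d)² = 1.250 × (2.802/0.20)².
n₁ = 1.250 × 196.28 = 245.4.
Round up: n₁ = 246, giving n₂ = 4 × 246 = 984.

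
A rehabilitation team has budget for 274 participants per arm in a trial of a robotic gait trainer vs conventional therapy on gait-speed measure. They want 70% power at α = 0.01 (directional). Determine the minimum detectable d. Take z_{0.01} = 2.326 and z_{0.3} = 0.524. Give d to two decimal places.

For two independent groups of n = 274 each: d_min = (z_{α} + z_β)·√(2/n).
z-sum = 2.326 + 0.524 = 2.850.
d_min = 2.850 × √(2/274) = 2.850 × 0.0854 = 0.243.

d_min ≈ 0.24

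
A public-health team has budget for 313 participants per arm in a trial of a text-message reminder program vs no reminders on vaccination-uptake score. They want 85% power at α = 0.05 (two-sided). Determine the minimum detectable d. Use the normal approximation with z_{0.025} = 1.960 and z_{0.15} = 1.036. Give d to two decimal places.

d_min ≈ 0.24

For two independent groups of n = 313 each: d_min = (z_{α/2} + z_β)·√(2/n).
z-sum = 1.960 + 1.036 = 2.996.
d_min = 2.996 × √(2/313) = 2.996 × 0.0799 = 0.239.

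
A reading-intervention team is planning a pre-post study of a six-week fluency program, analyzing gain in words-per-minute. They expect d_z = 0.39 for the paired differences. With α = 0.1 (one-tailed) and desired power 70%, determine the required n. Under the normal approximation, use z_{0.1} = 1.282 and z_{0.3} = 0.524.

n = 22 pairs

For a paired (one-sample on differences) test: n = ((z_{α} + z_β) / d)².
z_{α} + z_β = 1.282 + 0.524 = 1.806.
n = (1.806 / 0.39)² = 4.631² = 21.44.
Round up.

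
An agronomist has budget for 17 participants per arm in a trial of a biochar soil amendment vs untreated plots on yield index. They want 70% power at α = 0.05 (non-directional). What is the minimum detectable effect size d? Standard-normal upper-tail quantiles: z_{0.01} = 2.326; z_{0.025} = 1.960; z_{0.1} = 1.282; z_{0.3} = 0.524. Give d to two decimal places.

For two independent groups of n = 17 each: d_min = (z_{α/2} + z_β)·√(2/n).
z-sum = 1.960 + 0.524 = 2.484.
d_min = 2.484 × √(2/17) = 2.484 × 0.3430 = 0.852.

d_min ≈ 0.85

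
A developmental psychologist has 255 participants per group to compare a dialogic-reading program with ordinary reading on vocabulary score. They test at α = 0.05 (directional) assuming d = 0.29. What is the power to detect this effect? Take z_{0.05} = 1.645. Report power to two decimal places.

For two equal groups, power = Φ(d·√(n/2) − z_{α}).
d·√(n/2) = 0.29 × √(255/2) = 0.29 × 11.292 = 3.275.
z_β = 3.275 − 1.645 = 1.630.
Power = Φ(1.630) = 0.948.

power ≈ 0.95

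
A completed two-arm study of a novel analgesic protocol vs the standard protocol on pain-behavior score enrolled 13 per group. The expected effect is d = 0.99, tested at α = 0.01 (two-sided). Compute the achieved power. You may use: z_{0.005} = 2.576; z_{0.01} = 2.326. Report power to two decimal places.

For two equal groups, power = Φ(d·√(n/2) − z_{α/2}).
d·√(n/2) = 0.99 × √(13/2) = 0.99 × 2.550 = 2.524.
z_β = 2.524 − 2.576 = -0.052.
Power = Φ(-0.052) = 0.479.

power ≈ 0.48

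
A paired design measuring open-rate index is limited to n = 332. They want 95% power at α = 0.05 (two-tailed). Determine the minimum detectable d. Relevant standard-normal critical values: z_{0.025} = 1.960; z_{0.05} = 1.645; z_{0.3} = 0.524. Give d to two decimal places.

d_min ≈ 0.20

For a single sample (or paired design) of n = 332: d_min = (z_{α/2} + z_β)/√n.
z-sum = 1.960 + 1.645 = 3.605.
d_min = 3.605 / √332 = 3.605 / 18.221 = 0.198.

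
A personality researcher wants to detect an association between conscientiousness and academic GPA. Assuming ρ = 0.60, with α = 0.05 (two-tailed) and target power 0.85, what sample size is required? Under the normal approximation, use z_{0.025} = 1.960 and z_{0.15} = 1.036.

n = 22

Fisher's z: C = ½·ln((1+r)/(1−r)) = ½·ln(4.0000) = 0.6931.
n = ((z_{α/2} + z_β)/C)² + 3.
(1.960 + 1.036) / 0.6931 = 2.996 / 0.6931 = 4.323.
n = 4.323² + 3 = 18.68 + 3 = 21.7.
Round up.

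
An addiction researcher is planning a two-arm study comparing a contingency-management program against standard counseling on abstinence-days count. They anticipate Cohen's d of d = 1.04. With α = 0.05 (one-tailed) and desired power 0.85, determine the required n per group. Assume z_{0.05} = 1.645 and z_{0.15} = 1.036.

For two independent groups with equal n: n = 2·((z_{α} + z_β) / d)².
z_{α} + z_β = 1.645 + 1.036 = 2.681.
n = 2 × (2.681 / 1.04)² = 2 × 2.578² = 2 × 6.65 = 13.3.
Round up to the next whole participant.

n = 14 per group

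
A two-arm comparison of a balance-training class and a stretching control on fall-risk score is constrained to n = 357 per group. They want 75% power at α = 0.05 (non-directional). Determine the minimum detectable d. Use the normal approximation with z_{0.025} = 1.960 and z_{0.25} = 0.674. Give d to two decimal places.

For two independent groups of n = 357 each: d_min = (z_{α/2} + z_β)·√(2/n).
z-sum = 1.960 + 0.674 = 2.634.
d_min = 2.634 × √(2/357) = 2.634 × 0.0748 = 0.197.

d_min ≈ 0.20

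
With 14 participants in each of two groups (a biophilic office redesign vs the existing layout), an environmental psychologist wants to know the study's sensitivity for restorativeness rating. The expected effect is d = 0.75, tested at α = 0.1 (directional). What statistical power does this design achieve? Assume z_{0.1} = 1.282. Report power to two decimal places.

For two equal groups, power = Φ(d·√(n/2) − z_{α}).
d·√(n/2) = 0.75 × √(14/2) = 0.75 × 2.646 = 1.984.
z_β = 1.984 − 1.282 = 0.702.
Power = Φ(0.702) = 0.759.

power ≈ 0.76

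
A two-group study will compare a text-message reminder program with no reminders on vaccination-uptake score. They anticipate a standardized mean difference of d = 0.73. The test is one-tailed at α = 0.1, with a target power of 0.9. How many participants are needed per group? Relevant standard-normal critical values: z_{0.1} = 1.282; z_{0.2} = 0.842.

For two independent groups with equal n: n = 2·((z_{α} + z_β) / d)².
z_{α} + z_β = 1.282 + 1.282 = 2.564.
n = 2 × (2.564 / 0.73)² = 2 × 3.512² = 2 × 12.34 = 24.7.
Round up to the next whole participant.

n = 25 per group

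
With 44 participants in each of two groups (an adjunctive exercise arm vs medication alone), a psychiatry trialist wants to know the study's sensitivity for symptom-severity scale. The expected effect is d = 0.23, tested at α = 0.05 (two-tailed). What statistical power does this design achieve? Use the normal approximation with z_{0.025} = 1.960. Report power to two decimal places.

power ≈ 0.19

For two equal groups, power = Φ(d·√(n/2) − z_{α/2}).
d·√(n/2) = 0.23 × √(44/2) = 0.23 × 4.690 = 1.079.
z_β = 1.079 − 1.960 = -0.881.
Power = Φ(-0.881) = 0.189.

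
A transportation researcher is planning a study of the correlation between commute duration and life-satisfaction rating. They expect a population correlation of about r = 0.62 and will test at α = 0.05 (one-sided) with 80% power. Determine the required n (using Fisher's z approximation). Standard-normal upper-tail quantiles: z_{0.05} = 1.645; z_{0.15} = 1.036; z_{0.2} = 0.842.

Fisher's z: C = ½·ln((1+r)/(1−r)) = ½·ln(4.2632) = 0.7250.
n = ((z_{α} + z_β)/C)² + 3.
(1.645 + 0.842) / 0.7250 = 2.487 / 0.7250 = 3.430.
n = 3.430² + 3 = 11.77 + 3 = 14.8.
Round up.

n = 15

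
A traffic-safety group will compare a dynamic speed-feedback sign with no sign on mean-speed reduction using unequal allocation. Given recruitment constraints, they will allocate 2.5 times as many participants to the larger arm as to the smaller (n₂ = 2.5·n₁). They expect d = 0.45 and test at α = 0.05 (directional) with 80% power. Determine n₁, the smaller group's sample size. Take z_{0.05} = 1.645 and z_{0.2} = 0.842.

n₁ = 43

With allocation ratio k = n₂/n₁ = 2.5, Var(x̄₁−x̄₂) = σ²(1/n₁ + 1/(k·n₁)) = σ²·(k+1)/(k·n₁).
So n₁ = (1 + 1/k)·((z_{α} + z_β)/d)² = 1.400 × (2.487/0.45)².
n₁ = 1.400 × 30.54 = 42.8.
Round up: n₁ = 43, giving n₂ = ⌈2.5 × 43⌉ = ⌈107.5⌉ = 108.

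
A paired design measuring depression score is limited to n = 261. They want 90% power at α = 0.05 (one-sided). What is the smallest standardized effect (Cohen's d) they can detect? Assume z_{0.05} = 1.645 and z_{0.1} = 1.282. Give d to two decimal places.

d_min ≈ 0.18

For a single sample (or paired design) of n = 261: d_min = (z_{α} + z_β)/√n.
z-sum = 1.645 + 1.282 = 2.927.
d_min = 2.927 / √261 = 2.927 / 16.155 = 0.181.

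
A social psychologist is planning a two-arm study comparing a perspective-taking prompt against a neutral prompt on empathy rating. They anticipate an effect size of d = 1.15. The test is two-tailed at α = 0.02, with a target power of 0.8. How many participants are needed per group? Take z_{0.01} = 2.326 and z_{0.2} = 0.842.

n = 16 per group

For two independent groups with equal n: n = 2·((z_{α/2} + z_β) / d)².
z_{α/2} + z_β = 2.326 + 0.842 = 3.168.
n = 2 × (3.168 / 1.15)² = 2 × 2.755² = 2 × 7.59 = 15.2.
Round up to the next whole participant.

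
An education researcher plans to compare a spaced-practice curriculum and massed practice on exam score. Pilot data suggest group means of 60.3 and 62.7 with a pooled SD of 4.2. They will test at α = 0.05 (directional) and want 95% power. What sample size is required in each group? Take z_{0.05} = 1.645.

n = 67 per group

Cohen's d = |M₁ − M₂| / SD_pooled = |60.3 − 62.7| / 4.2 = 2.4 / 4.2 = 0.571.
For two independent groups with equal n: n = 2·((z_{α} + z_β) / d)².
z_{α} + z_β = 1.645 + 1.645 = 3.290.
n = 2 × (3.290 / 0.571)² = 2 × 5.762² = 2 × 33.20 = 66.4.
Round up to the next whole participant.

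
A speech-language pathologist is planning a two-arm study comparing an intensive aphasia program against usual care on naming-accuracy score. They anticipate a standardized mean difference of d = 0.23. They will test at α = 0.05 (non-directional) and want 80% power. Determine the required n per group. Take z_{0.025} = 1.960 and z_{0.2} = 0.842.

For two independent groups with equal n: n = 2·((z_{α/2} + z_β) / d)².
z_{α/2} + z_β = 1.960 + 0.842 = 2.802.
n = 2 × (2.802 / 0.23)² = 2 × 12.183² = 2 × 148.42 = 296.8.
Round up to the next whole participant.

n = 297 per group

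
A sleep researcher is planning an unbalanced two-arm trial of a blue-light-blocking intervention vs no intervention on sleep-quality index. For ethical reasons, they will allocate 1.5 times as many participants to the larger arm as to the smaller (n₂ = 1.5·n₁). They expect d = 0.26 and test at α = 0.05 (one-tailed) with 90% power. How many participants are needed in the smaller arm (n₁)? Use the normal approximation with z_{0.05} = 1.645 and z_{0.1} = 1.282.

With allocation ratio k = n₂/n₁ = 1.5, Var(x̄₁−x̄₂) = σ²(1/n₁ + 1/(k·n₁)) = σ²·(k+1)/(k·n₁).
So n₁ = (1 + 1/k)·((z_{α} + z_β)/d)² = 1.667 × (2.927/0.26)².
n₁ = 1.667 × 126.74 = 211.2.
Round up: n₁ = 212, giving n₂ = 1.5 × 212 = 318.

n₁ = 212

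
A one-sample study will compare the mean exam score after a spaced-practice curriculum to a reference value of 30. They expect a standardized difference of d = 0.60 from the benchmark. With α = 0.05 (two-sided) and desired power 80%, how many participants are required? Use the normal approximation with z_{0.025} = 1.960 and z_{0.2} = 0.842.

For a one-sample test: n = ((z_{α/2} + z_β) / d)².
z_{α/2} + z_β = 1.960 + 0.842 = 2.802.
n = (2.802 / 0.60)² = 4.670² = 21.81.
Round up.

n = 22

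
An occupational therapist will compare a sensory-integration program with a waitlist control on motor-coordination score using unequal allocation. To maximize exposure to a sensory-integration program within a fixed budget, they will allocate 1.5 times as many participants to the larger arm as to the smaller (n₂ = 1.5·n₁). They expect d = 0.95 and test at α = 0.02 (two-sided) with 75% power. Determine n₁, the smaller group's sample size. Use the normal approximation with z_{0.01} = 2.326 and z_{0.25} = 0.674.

n₁ = 17

With allocation ratio k = n₂/n₁ = 1.5, Var(x̄₁−x̄₂) = σ²(1/n₁ + 1/(k·n₁)) = σ²·(k+1)/(k·n₁).
So n₁ = (1 + 1/k)·((z_{α/2} + z_β)/d)² = 1.667 × (3.000/0.95)².
n₁ = 1.667 × 9.97 = 16.6.
Round up: n₁ = 17, giving n₂ = ⌈1.5 × 17⌉ = ⌈25.5⌉ = 26.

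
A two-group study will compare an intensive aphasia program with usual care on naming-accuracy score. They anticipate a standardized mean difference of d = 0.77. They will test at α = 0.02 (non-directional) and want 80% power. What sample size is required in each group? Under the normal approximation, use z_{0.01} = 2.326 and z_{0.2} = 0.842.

For two independent groups with equal n: n = 2·((z_{α/2} + z_β) / d)².
z_{α/2} + z_β = 2.326 + 0.842 = 3.168.
n = 2 × (3.168 / 0.77)² = 2 × 4.114² = 2 × 16.93 = 33.9.
Round up to the next whole participant.

n = 34 per group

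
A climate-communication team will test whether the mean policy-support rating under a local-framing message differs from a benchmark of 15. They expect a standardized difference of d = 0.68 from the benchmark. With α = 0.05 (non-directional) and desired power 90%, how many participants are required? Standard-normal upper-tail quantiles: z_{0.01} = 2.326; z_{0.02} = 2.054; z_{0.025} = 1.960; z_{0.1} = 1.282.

For a one-sample test: n = ((z_{α/2} + z_β) / d)².
z_{α/2} + z_β = 1.960 + 1.282 = 3.242.
n = (3.242 / 0.68)² = 4.768² = 22.73.
Round up.

n = 23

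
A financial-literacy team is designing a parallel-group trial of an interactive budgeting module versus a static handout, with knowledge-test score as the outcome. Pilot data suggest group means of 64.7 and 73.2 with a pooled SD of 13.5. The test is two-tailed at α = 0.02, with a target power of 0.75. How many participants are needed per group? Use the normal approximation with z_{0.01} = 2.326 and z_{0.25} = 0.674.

n = 46 per group

Cohen's d = |M₁ − M₂| / SD_pooled = |64.7 − 73.2| / 13.5 = 8.5 / 13.5 = 0.630.
For two independent groups with equal n: n = 2·((z_{α/2} + z_β) / d)².
z_{α/2} + z_β = 2.326 + 0.674 = 3.000.
n = 2 × (3.000 / 0.630)² = 2 × 4.762² = 2 × 22.68 = 45.4.
Round up to the next whole participant.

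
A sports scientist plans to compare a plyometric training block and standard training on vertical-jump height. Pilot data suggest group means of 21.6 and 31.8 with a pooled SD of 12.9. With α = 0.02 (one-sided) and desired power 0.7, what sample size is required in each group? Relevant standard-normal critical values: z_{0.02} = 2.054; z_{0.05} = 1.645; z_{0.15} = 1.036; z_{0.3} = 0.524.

Cohen's d = |M₁ − M₂| / SD_pooled = |21.6 − 31.8| / 12.9 = 10.2 / 12.9 = 0.791.
For two independent groups with equal n: n = 2·((z_{α} + z_β) / d)².
z_{α} + z_β = 2.054 + 0.524 = 2.578.
n = 2 × (2.578 / 0.791)² = 2 × 3.259² = 2 × 10.62 = 21.2.
Round up to the next whole participant.

n = 22 per group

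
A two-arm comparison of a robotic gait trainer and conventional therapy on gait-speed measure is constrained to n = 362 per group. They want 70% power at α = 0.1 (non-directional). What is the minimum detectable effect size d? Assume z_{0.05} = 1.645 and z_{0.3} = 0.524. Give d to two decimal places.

d_min ≈ 0.16

For two independent groups of n = 362 each: d_min = (z_{α/2} + z_β)·√(2/n).
z-sum = 1.645 + 0.524 = 2.169.
d_min = 2.169 × √(2/362) = 2.169 × 0.0743 = 0.161.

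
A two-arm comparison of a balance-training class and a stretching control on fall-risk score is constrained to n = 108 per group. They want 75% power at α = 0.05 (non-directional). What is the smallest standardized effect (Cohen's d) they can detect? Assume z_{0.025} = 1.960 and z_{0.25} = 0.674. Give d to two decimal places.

d_min ≈ 0.36

For two independent groups of n = 108 each: d_min = (z_{α/2} + z_β)·√(2/n).
z-sum = 1.960 + 0.674 = 2.634.
d_min = 2.634 × √(2/108) = 2.634 × 0.1361 = 0.358.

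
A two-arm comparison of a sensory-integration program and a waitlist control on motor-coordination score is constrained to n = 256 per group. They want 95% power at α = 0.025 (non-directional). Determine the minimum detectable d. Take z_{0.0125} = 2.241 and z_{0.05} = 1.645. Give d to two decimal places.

d_min ≈ 0.34

For two independent groups of n = 256 each: d_min = (z_{α/2} + z_β)·√(2/n).
z-sum = 2.241 + 1.645 = 3.886.
d_min = 3.886 × √(2/256) = 3.886 × 0.0884 = 0.343.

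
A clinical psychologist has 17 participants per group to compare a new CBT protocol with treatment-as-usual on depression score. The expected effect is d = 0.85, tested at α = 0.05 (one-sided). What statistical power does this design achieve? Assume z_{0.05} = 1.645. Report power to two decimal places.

For two equal groups, power = Φ(d·√(n/2) − z_{α}).
d·√(n/2) = 0.85 × √(17/2) = 0.85 × 2.915 = 2.478.
z_β = 2.478 − 1.645 = 0.833.
Power = Φ(0.833) = 0.798.

power ≈ 0.80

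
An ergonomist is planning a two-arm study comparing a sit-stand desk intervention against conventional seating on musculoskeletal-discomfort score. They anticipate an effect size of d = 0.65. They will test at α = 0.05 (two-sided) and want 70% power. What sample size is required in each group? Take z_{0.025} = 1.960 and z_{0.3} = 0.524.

For two independent groups with equal n: n = 2·((z_{α/2} + z_β) / d)².
z_{α/2} + z_β = 1.960 + 0.524 = 2.484.
n = 2 × (2.484 / 0.65)² = 2 × 3.822² = 2 × 14.60 = 29.2.
Round up to the next whole participant.

n = 30 per group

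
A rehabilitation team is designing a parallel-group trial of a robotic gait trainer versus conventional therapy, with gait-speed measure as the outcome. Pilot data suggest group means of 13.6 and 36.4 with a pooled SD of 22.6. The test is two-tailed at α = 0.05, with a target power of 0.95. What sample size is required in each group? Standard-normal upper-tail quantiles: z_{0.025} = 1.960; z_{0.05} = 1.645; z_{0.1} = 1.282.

n = 26 per group

Cohen's d = |M₁ − M₂| / SD_pooled = |13.6 − 36.4| / 22.6 = 22.8 / 22.6 = 1.009.
For two independent groups with equal n: n = 2·((z_{α/2} + z_β) / d)².
z_{α/2} + z_β = 1.960 + 1.645 = 3.605.
n = 2 × (3.605 / 1.009)² = 2 × 3.573² = 2 × 12.77 = 25.5.
Round up to the next whole participant.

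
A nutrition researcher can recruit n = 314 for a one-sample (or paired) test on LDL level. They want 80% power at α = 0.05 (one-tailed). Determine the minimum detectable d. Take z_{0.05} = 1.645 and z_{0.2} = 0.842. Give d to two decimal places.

d_min ≈ 0.14

For a single sample (or paired design) of n = 314: d_min = (z_{α} + z_β)/√n.
z-sum = 1.645 + 0.842 = 2.487.
d_min = 2.487 / √314 = 2.487 / 17.720 = 0.140.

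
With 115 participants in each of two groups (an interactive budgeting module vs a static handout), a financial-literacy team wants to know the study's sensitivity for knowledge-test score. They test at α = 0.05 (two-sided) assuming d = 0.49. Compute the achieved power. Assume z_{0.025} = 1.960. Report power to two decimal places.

power ≈ 0.96

For two equal groups, power = Φ(d·√(n/2) − z_{α/2}).
d·√(n/2) = 0.49 × √(115/2) = 0.49 × 7.583 = 3.716.
z_β = 3.716 − 1.960 = 1.756.
Power = Φ(1.756) = 0.960.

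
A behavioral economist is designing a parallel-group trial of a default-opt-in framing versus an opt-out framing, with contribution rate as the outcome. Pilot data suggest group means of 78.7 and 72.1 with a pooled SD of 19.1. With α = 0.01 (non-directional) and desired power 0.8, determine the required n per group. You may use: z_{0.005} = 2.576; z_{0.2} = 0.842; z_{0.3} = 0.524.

n = 196 per group

Cohen's d = |M₁ − M₂| / SD_pooled = |78.7 − 72.1| / 19.1 = 6.6 / 19.1 = 0.346.
For two independent groups with equal n: n = 2·((z_{α/2} + z_β) / d)².
z_{α/2} + z_β = 2.576 + 0.842 = 3.418.
n = 2 × (3.418 / 0.346)² = 2 × 9.879² = 2 × 97.59 = 195.2.
Round up to the next whole participant.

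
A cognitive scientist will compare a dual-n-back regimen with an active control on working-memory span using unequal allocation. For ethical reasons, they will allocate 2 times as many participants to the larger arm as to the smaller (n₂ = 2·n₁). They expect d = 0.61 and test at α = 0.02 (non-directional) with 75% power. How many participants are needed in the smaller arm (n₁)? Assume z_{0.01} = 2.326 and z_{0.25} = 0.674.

With allocation ratio k = n₂/n₁ = 2, Var(x̄₁−x̄₂) = σ²(1/n₁ + 1/(k·n₁)) = σ²·(k+1)/(k·n₁).
So n₁ = (1 + 1/k)·((z_{α/2} + z_β)/d)² = 1.500 × (3.000/0.61)².
n₁ = 1.500 × 24.19 = 36.3.
Round up: n₁ = 37, giving n₂ = 2 × 37 = 74.

n₁ = 37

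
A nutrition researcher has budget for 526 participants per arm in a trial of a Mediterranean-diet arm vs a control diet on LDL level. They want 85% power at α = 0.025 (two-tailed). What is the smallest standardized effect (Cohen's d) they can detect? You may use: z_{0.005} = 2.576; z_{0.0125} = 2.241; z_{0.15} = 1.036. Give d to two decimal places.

For two independent groups of n = 526 each: d_min = (z_{α/2} + z_β)·√(2/n).
z-sum = 2.241 + 1.036 = 3.277.
d_min = 3.277 × √(2/526) = 3.277 × 0.0617 = 0.202.

d_min ≈ 0.20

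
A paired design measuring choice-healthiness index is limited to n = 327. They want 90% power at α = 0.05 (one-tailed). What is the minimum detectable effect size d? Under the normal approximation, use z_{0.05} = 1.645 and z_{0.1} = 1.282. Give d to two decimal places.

d_min ≈ 0.16

For a single sample (or paired design) of n = 327: d_min = (z_{α} + z_β)/√n.
z-sum = 1.645 + 1.282 = 2.927.
d_min = 2.927 / √327 = 2.927 / 18.083 = 0.162.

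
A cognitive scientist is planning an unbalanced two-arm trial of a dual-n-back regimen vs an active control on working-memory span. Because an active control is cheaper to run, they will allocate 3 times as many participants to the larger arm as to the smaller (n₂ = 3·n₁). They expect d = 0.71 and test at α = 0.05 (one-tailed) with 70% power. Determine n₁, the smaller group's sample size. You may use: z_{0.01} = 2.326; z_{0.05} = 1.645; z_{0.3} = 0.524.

n₁ = 13

With allocation ratio k = n₂/n₁ = 3, Var(x̄₁−x̄₂) = σ²(1/n₁ + 1/(k·n₁)) = σ²·(k+1)/(k·n₁).
So n₁ = (1 + 1/k)·((z_{α} + z_β)/d)² = 1.333 × (2.169/0.71)².
n₁ = 1.333 × 9.33 = 12.4.
Round up: n₁ = 13, giving n₂ = 3 × 13 = 39.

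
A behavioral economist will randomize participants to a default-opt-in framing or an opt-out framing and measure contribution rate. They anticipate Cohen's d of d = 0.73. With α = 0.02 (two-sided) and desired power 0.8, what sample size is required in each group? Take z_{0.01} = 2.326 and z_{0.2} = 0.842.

For two independent groups with equal n: n = 2·((z_{α/2} + z_β) / d)².
z_{α/2} + z_β = 2.326 + 0.842 = 3.168.
n = 2 × (3.168 / 0.73)² = 2 × 4.340² = 2 × 18.83 = 37.7.
Round up to the next whole participant.

n = 38 per group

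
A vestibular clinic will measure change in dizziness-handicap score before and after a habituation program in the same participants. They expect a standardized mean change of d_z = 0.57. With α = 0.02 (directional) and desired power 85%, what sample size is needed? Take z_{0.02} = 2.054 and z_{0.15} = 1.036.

n = 30 pairs

For a paired (one-sample on differences) test: n = ((z_{α} + z_β) / d)².
z_{α} + z_β = 2.054 + 1.036 = 3.090.
n = (3.090 / 0.57)² = 5.421² = 29.39.
Round up.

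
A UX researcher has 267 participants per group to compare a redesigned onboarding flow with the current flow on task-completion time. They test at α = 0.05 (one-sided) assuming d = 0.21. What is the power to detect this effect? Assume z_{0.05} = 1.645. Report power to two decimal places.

For two equal groups, power = Φ(d·√(n/2) − z_{α}).
d·√(n/2) = 0.21 × √(267/2) = 0.21 × 11.554 = 2.426.
z_β = 2.426 − 1.645 = 0.781.
Power = Φ(0.781) = 0.783.

power ≈ 0.78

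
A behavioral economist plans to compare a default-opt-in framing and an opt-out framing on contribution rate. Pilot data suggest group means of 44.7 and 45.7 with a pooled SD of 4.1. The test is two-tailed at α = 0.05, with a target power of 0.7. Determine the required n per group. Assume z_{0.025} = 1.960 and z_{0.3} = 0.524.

Cohen's d = |M₁ − M₂| / SD_pooled = |44.7 − 45.7| / 4.1 = 1.0 / 4.1 = 0.244.
For two independent groups with equal n: n = 2·((z_{α/2} + z_β) / d)².
z_{α/2} + z_β = 1.960 + 0.524 = 2.484.
n = 2 × (2.484 / 0.244)² = 2 × 10.180² = 2 × 103.64 = 207.3.
Round up to the next whole participant.

n = 208 per group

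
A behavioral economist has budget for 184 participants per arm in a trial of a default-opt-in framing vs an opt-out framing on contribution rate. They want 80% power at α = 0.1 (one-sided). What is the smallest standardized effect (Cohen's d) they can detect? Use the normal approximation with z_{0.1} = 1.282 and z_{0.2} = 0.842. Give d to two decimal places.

For two independent groups of n = 184 each: d_min = (z_{α} + z_β)·√(2/n).
z-sum = 1.282 + 0.842 = 2.124.
d_min = 2.124 × √(2/184) = 2.124 × 0.1043 = 0.221.

d_min ≈ 0.22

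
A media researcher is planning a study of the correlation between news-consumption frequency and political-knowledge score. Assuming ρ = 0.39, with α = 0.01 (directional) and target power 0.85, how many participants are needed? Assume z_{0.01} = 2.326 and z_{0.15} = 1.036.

n = 70

Fisher's z: C = ½·ln((1+r)/(1−r)) = ½·ln(2.2787) = 0.4118.
n = ((z_{α} + z_β)/C)² + 3.
(2.326 + 1.036) / 0.4118 = 3.362 / 0.4118 = 8.164.
n = 8.164² + 3 = 66.65 + 3 = 69.7.
Round up.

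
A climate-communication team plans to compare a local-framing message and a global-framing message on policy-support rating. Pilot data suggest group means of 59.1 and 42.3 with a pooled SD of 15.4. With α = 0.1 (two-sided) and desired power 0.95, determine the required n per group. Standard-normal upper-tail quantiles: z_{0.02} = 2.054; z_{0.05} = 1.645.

Cohen's d = |M₁ − M₂| / SD_pooled = |59.1 − 42.3| / 15.4 = 16.8 / 15.4 = 1.091.
For two independent groups with equal n: n = 2·((z_{α/2} + z_β) / d)².
z_{α/2} + z_β = 1.645 + 1.645 = 3.290.
n = 2 × (3.290 / 1.091)² = 2 × 3.016² = 2 × 9.09 = 18.2.
Round up to the next whole participant.

n = 19 per group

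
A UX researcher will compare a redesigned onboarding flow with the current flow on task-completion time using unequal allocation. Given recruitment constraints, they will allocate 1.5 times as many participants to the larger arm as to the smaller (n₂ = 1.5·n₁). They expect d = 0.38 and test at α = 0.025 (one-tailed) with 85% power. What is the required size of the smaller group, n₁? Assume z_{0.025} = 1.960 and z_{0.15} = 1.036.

n₁ = 104

With allocation ratio k = n₂/n₁ = 1.5, Var(x̄₁−x̄₂) = σ²(1/n₁ + 1/(k·n₁)) = σ²·(k+1)/(k·n₁).
So n₁ = (1 + 1/k)·((z_{α} + z_β)/d)² = 1.667 × (2.996/0.38)².
n₁ = 1.667 × 62.16 = 103.6.
Round up: n₁ = 104, giving n₂ = 1.5 × 104 = 156.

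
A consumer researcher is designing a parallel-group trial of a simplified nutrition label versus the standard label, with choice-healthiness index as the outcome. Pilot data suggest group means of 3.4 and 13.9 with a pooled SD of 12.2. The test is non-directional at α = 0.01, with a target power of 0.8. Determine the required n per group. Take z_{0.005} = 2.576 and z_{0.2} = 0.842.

n = 32 per group

Cohen's d = |M₁ − M₂| / SD_pooled = |3.4 − 13.9| / 12.2 = 10.5 / 12.2 = 0.861.
For two independent groups with equal n: n = 2·((z_{α/2} + z_β) / d)².
z_{α/2} + z_β = 2.576 + 0.842 = 3.418.
n = 2 × (3.418 / 0.861)² = 2 × 3.970² = 2 × 15.76 = 31.5.
Round up to the next whole participant.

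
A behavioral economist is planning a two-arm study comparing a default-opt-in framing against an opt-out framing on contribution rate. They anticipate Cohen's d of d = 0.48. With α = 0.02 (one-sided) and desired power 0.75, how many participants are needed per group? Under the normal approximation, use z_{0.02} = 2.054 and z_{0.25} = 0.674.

n = 65 per group

For two independent groups with equal n: n = 2·((z_{α} + z_β) / d)².
z_{α} + z_β = 2.054 + 0.674 = 2.728.
n = 2 × (2.728 / 0.48)² = 2 × 5.683² = 2 × 32.30 = 64.6.
Round up to the next whole participant.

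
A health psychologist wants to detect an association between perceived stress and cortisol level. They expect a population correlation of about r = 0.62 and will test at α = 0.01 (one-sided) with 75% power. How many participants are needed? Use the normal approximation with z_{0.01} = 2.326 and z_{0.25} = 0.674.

n = 21

Fisher's z: C = ½·ln((1+r)/(1−r)) = ½·ln(4.2632) = 0.7250.
n = ((z_{α} + z_β)/C)² + 3.
(2.326 + 0.674) / 0.7250 = 3.000 / 0.7250 = 4.138.
n = 4.138² + 3 = 17.12 + 3 = 20.1.
Round up.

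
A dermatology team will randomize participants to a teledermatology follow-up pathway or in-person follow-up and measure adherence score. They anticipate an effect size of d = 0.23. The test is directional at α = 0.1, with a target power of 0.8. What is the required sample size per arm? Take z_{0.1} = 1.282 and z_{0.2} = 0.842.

For two independent groups with equal n: n = 2·((z_{α} + z_β) / d)².
z_{α} + z_β = 1.282 + 0.842 = 2.124.
n = 2 × (2.124 / 0.23)² = 2 × 9.235² = 2 × 85.28 = 170.6.
Round up to the next whole participant.

n = 171 per group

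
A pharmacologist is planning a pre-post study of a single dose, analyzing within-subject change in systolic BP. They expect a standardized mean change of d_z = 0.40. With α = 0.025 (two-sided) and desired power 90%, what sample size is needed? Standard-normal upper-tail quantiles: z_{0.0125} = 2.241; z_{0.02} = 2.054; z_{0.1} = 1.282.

For a paired (one-sample on differences) test: n = ((z_{α/2} + z_β) / d)².
z_{α/2} + z_β = 2.241 + 1.282 = 3.523.
n = (3.523 / 0.40)² = 8.807² = 77.57.
Round up.

n = 78 pairs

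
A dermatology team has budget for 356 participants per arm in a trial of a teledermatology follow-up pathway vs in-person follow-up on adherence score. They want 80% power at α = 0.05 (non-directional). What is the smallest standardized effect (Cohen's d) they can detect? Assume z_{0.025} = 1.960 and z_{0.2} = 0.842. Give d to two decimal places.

For two independent groups of n = 356 each: d_min = (z_{α/2} + z_β)·√(2/n).
z-sum = 1.960 + 0.842 = 2.802.
d_min = 2.802 × √(2/356) = 2.802 × 0.0750 = 0.210.

d_min ≈ 0.21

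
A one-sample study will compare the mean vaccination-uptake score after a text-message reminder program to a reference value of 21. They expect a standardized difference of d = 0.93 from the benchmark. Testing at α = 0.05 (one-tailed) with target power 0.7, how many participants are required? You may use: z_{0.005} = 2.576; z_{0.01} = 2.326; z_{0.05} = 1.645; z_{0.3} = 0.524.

n = 6

For a one-sample test: n = ((z_{α} + z_β) / d)².
z_{α} + z_β = 1.645 + 0.524 = 2.169.
n = (2.169 / 0.93)² = 2.332² = 5.44.
Round up.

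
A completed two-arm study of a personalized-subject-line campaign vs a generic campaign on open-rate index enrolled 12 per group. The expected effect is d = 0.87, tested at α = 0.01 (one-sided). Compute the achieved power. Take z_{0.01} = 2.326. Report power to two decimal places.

power ≈ 0.42

For two equal groups, power = Φ(d·√(n/2) − z_{α}).
d·√(n/2) = 0.87 × √(12/2) = 0.87 × 2.449 = 2.131.
z_β = 2.131 − 2.326 = -0.195.
Power = Φ(-0.195) = 0.423.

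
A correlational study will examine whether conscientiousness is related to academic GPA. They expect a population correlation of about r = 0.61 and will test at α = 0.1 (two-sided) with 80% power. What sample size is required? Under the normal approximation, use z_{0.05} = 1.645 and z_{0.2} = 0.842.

n = 16

Fisher's z: C = ½·ln((1+r)/(1−r)) = ½·ln(4.1282) = 0.7089.
n = ((z_{α/2} + z_β)/C)² + 3.
(1.645 + 0.842) / 0.7089 = 2.487 / 0.7089 = 3.508.
n = 3.508² + 3 = 12.31 + 3 = 15.3.
Round up.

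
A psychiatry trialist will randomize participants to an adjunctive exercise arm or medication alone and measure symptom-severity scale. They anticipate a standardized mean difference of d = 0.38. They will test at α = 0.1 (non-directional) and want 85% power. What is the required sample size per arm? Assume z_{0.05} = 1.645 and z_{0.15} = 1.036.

For two independent groups with equal n: n = 2·((z_{α/2} + z_β) / d)².
z_{α/2} + z_β = 1.645 + 1.036 = 2.681.
n = 2 × (2.681 / 0.38)² = 2 × 7.055² = 2 × 49.78 = 99.6.
Round up to the next whole participant.

n = 100 per group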